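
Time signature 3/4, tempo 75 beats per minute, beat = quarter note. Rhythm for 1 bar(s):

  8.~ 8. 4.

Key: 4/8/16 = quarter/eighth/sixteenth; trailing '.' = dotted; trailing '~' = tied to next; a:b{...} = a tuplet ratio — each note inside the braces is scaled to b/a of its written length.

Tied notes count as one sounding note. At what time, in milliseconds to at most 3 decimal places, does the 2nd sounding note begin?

1. 0.0ms @ 0 + 1200.0ms (3/2)
2. 1200.0ms @ 3/2 + 1200.0ms (3/2)

note 2 onset = 3/2b = 1200.0ms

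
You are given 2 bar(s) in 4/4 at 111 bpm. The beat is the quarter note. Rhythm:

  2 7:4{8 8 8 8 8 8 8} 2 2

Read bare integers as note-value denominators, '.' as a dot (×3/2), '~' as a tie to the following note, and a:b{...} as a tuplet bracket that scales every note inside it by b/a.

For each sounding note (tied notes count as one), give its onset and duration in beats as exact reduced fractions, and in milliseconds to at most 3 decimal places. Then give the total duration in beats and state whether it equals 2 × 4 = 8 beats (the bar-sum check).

1) 0.0ms=0b +1081.081ms=2b
2) 1081.081ms=2b +154.44ms=2/7b
3) 1235.521ms=16/7b +154.44ms=2/7b
4) 1389.961ms=18/7b +154.44ms=2/7b
5) 1544.402ms=20/7b +154.44ms=2/7b
6) 1698.842ms=22/7b +154.44ms=2/7b
7) 1853.282ms=24/7b +154.44ms=2/7b
8) 2007.722ms=26/7b +154.44ms=2/7b
9) 2162.162ms=4b +1081.081ms=2b
10) 3243.243ms=6b +1081.081ms=2b
Σ=8b of 8 (111bpm 4/4) — PASS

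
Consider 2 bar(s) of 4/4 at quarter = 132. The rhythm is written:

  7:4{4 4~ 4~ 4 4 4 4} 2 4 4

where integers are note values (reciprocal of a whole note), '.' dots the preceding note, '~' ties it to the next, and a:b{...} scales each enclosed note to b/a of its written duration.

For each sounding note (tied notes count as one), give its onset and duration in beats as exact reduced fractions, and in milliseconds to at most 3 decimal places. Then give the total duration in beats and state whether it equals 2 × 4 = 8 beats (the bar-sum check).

1) 0.0ms=0b +259.74ms=4/7b
2) 259.74ms=4/7b +779.221ms=12/7b
3) 1038.961ms=16/7b +259.74ms=4/7b
4) 1298.701ms=20/7b +259.74ms=4/7b
5) 1558.442ms=24/7b +259.74ms=4/7b
6) 1818.182ms=4b +909.091ms=2b
7) 2727.273ms=6b +454.545ms=1b
8) 3181.818ms=7b +454.545ms=1b
Σ=8b of 8 (132bpm 4/4) — PASS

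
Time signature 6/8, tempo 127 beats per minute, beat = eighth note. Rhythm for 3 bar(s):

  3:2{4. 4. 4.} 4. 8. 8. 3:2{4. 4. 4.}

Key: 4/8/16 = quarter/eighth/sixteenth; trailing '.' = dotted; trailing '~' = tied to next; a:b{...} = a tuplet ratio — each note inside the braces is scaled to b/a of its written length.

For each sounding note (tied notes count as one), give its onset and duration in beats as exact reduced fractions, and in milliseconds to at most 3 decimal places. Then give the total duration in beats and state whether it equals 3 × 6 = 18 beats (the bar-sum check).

1) 0.0ms=0b +944.882ms=2b
2) 944.882ms=2b +944.882ms=2b
3) 1889.764ms=4b +944.882ms=2b
4) 2834.646ms=6b +1417.323ms=3b
5) 4251.969ms=9b +708.661ms=3/2b
6) 4960.63ms=21/2b +708.661ms=3/2b
7) 5669.291ms=12b +944.882ms=2b
8) 6614.173ms=14b +944.882ms=2b
9) 7559.055ms=16b +944.882ms=2b
Σ=18b of 18 (127bpm 6/8) — PASS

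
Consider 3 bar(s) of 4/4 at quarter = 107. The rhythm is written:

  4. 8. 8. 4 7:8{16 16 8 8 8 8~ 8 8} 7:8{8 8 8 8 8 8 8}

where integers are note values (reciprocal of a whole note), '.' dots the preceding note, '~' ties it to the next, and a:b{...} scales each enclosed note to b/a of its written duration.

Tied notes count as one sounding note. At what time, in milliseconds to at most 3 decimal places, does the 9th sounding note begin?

1. 0.0ms @ 0 + 841.121ms (3/2)
2. 841.121ms @ 3/2 + 420.561ms (3/4)
3. 1261.682ms @ 9/4 + 420.561ms (3/4)
4. 1682.243ms @ 3 + 560.748ms (1)
5. 2242.991ms @ 4 + 160.214ms (2/7)
6. 2403.204ms @ 30/7 + 160.214ms (2/7)
7. 2563.418ms @ 32/7 + 320.427ms (4/7)
8. 2883.845ms @ 36/7 + 320.427ms (4/7)
9. 3204.272ms @ 40/7 + 320.427ms (4/7)
10. 3524.7ms @ 44/7 + 640.854ms (8/7)
11. 4165.554ms @ 52/7 + 320.427ms (4/7)
12. 4485.981ms @ 8 + 320.427ms (4/7)
13. 4806.409ms @ 60/7 + 320.427ms (4/7)
14. 5126.836ms @ 64/7 + 320.427ms (4/7)
15. 5447.263ms @ 68/7 + 320.427ms (4/7)
16. 5767.69ms @ 72/7 + 320.427ms (4/7)
17. 6088.117ms @ 76/7 + 320.427ms (4/7)
18. 6408.545ms @ 80/7 + 320.427ms (4/7)

note 9 onset = 40/7b = 3204.272ms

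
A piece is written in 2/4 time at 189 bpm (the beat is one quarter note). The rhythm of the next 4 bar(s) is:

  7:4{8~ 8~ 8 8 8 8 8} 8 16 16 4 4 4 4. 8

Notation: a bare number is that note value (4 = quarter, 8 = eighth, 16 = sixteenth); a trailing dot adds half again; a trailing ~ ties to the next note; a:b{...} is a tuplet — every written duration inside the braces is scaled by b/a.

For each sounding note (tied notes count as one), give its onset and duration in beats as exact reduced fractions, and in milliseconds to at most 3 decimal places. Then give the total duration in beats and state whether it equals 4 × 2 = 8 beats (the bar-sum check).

1) 0.0ms=0b +272.109ms=6/7b
2) 272.109ms=6/7b +90.703ms=2/7b
3) 362.812ms=8/7b +90.703ms=2/7b
4) 453.515ms=10/7b +90.703ms=2/7b
5) 544.218ms=12/7b +90.703ms=2/7b
6) 634.921ms=2b +158.73ms=1/2b
7) 793.651ms=5/2b +79.365ms=1/4b
8) 873.016ms=11/4b +79.365ms=1/4b
9) 952.381ms=3b +317.46ms=1b
10) 1269.841ms=4b +317.46ms=1b
11) 1587.302ms=5b +317.46ms=1b
12) 1904.762ms=6b +476.19ms=3/2b
13) 2380.952ms=15/2b +158.73ms=1/2b
Σ=8b of 8 (189bpm 2/4) — PASS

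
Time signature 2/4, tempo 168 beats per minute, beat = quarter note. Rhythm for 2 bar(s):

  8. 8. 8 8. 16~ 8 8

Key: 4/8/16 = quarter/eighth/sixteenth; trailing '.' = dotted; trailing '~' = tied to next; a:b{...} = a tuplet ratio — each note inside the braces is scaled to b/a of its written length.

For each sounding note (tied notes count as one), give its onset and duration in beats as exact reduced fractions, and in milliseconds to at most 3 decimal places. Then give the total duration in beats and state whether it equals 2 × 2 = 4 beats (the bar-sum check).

1) 0.0ms=0b +267.857ms=3/4b
2) 267.857ms=3/4b +267.857ms=3/4b
3) 535.714ms=3/2b +178.571ms=1/2b
4) 714.286ms=2b +267.857ms=3/4b
5) 982.143ms=11/4b +267.857ms=3/4b
6) 1250.0ms=7/2b +178.571ms=1/2b
Σ=4b of 4 (168bpm 2/4) — PASS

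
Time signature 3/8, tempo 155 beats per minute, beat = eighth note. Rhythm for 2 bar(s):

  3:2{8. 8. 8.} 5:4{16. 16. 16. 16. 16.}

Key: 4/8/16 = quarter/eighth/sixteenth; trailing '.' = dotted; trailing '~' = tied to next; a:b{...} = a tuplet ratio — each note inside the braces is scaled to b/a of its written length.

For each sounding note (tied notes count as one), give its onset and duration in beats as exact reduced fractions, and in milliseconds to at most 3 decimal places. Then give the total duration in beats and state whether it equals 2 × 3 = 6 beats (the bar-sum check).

1) 0.0ms=0b +387.097ms=1b
2) 387.097ms=1b +387.097ms=1b
3) 774.194ms=2b +387.097ms=1b
4) 1161.29ms=3b +232.258ms=3/5b
5) 1393.548ms=18/5b +232.258ms=3/5b
6) 1625.806ms=21/5b +232.258ms=3/5b
7) 1858.065ms=24/5b +232.258ms=3/5b
8) 2090.323ms=27/5b +232.258ms=3/5b
Σ=6b of 6 (155bpm 3/8) — PASS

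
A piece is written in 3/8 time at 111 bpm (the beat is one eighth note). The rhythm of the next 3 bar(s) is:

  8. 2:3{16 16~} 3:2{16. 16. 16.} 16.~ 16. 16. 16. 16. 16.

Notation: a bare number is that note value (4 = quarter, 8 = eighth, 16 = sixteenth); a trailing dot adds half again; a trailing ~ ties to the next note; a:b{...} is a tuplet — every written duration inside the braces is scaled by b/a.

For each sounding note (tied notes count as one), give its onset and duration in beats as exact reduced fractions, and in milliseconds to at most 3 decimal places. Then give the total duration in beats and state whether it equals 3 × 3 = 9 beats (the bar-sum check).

1) 0.0ms=0b +810.811ms=3/2b
2) 810.811ms=3/2b +405.405ms=3/4b
3) 1216.216ms=9/4b +675.676ms=5/4b
4) 1891.892ms=7/2b +270.27ms=1/2b
5) 2162.162ms=4b +270.27ms=1/2b
6) 2432.432ms=9/2b +810.811ms=3/2b
7) 3243.243ms=6b +405.405ms=3/4b
8) 3648.649ms=27/4b +405.405ms=3/4b
9) 4054.054ms=15/2b +405.405ms=3/4b
10) 4459.459ms=33/4b +405.405ms=3/4b
Σ=9b of 9 (111bpm 3/8) — PASS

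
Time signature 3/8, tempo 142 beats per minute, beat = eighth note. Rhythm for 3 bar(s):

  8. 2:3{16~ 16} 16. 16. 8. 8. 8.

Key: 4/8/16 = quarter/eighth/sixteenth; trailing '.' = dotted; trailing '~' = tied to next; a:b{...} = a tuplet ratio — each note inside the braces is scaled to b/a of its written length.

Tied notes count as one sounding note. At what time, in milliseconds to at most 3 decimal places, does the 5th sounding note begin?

1. 0.0ms @ 0 + 633.803ms (3/2)
2. 633.803ms @ 3/2 + 633.803ms (3/2)
3. 1267.606ms @ 3 + 316.901ms (3/4)
4. 1584.507ms @ 15/4 + 316.901ms (3/4)
5. 1901.408ms @ 9/2 + 633.803ms (3/2)
6. 2535.211ms @ 6 + 633.803ms (3/2)
7. 3169.014ms @ 15/2 + 633.803ms (3/2)

note 5 onset = 9/2b = 1901.408ms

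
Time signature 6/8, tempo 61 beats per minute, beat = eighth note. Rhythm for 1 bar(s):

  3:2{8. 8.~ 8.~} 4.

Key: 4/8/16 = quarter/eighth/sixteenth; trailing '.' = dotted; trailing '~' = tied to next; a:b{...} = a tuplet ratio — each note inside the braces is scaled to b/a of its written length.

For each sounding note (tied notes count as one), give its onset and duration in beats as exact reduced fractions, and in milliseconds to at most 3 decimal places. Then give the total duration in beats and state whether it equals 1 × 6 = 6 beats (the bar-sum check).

1) 0.0ms=0b +983.607ms=1b
2) 983.607ms=1b +4918.033ms=5b
Σ=6b of 6 (61bpm 6/8) — PASS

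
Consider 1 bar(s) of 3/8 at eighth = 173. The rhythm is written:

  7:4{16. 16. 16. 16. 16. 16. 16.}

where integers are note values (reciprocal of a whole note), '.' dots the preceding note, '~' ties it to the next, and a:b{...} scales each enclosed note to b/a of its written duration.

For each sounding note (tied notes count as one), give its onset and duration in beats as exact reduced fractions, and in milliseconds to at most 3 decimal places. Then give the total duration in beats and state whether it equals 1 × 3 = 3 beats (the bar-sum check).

1) 0.0ms=0b +148.637ms=3/7b
2) 148.637ms=3/7b +148.637ms=3/7b
3) 297.275ms=6/7b +148.637ms=3/7b
4) 445.912ms=9/7b +148.637ms=3/7b
5) 594.55ms=12/7b +148.637ms=3/7b
6) 743.187ms=15/7b +148.637ms=3/7b
7) 891.825ms=18/7b +148.637ms=3/7b
Σ=3b of 3 (173bpm 3/8) — PASS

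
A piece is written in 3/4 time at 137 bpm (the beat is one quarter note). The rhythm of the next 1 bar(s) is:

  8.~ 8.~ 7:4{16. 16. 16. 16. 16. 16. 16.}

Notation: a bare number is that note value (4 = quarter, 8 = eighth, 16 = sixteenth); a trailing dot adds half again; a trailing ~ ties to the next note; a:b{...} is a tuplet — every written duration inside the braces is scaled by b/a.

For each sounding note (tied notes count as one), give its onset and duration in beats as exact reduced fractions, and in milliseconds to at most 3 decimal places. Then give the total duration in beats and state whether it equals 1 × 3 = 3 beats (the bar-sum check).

1) 0.0ms=0b +750.782ms=12/7b
2) 750.782ms=12/7b +93.848ms=3/14b
3) 844.63ms=27/14b +93.848ms=3/14b
4) 938.478ms=15/7b +93.848ms=3/14b
5) 1032.325ms=33/14b +93.848ms=3/14b
6) 1126.173ms=18/7b +93.848ms=3/14b
7) 1220.021ms=39/14b +93.848ms=3/14b
Σ=3b of 3 (137bpm 3/4) — PASS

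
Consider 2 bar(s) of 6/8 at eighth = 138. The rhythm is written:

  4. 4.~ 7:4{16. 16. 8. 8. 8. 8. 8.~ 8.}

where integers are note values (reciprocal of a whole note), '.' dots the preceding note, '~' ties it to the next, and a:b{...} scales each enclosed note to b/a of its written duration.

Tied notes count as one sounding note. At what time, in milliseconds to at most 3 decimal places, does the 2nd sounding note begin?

note 2 onset = 3b = 1304.348ms

1. 0.0ms @ 0 + 1304.348ms (3)
2. 1304.348ms @ 3 + 1490.683ms (24/7)
3. 2795.031ms @ 45/7 + 186.335ms (3/7)
4. 2981.366ms @ 48/7 + 372.671ms (6/7)
5. 3354.037ms @ 54/7 + 372.671ms (6/7)
6. 3726.708ms @ 60/7 + 372.671ms (6/7)
7. 4099.379ms @ 66/7 + 372.671ms (6/7)
8. 4472.05ms @ 72/7 + 745.342ms (12/7)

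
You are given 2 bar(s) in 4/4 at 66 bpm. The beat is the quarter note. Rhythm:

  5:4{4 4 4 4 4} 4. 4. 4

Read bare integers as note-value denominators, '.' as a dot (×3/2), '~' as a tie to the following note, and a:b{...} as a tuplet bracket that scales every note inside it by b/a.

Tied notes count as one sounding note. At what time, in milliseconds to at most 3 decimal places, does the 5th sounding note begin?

note 5 onset = 16/5b = 2909.091ms

1. 0.0ms @ 0 + 727.273ms (4/5)
2. 727.273ms @ 4/5 + 727.273ms (4/5)
3. 1454.545ms @ 8/5 + 727.273ms (4/5)
4. 2181.818ms @ 12/5 + 727.273ms (4/5)
5. 2909.091ms @ 16/5 + 727.273ms (4/5)
6. 3636.364ms @ 4 + 1363.636ms (3/2)
7. 5000.0ms @ 11/2 + 1363.636ms (3/2)
8. 6363.636ms @ 7 + 909.091ms (1)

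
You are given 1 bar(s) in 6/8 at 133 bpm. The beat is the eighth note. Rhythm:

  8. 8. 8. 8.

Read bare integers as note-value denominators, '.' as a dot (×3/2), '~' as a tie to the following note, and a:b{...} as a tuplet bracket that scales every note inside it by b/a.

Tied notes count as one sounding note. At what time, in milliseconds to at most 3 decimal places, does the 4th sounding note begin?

1. 0.0ms @ 0 + 676.692ms (3/2)
2. 676.692ms @ 3/2 + 676.692ms (3/2)
3. 1353.383ms @ 3 + 676.692ms (3/2)
4. 2030.075ms @ 9/2 + 676.692ms (3/2)

note 4 onset = 9/2b = 2030.075ms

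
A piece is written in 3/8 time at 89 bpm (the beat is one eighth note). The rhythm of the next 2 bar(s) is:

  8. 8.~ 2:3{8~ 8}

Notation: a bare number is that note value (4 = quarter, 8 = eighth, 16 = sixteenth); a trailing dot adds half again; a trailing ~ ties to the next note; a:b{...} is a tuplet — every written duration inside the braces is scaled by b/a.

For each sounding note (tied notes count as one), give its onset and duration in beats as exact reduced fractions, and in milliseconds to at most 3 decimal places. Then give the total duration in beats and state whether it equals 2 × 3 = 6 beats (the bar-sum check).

1) 0.0ms=0b +1011.236ms=3/2b
2) 1011.236ms=3/2b +3033.708ms=9/2b
Σ=6b of 6 (89bpm 3/8) — PASS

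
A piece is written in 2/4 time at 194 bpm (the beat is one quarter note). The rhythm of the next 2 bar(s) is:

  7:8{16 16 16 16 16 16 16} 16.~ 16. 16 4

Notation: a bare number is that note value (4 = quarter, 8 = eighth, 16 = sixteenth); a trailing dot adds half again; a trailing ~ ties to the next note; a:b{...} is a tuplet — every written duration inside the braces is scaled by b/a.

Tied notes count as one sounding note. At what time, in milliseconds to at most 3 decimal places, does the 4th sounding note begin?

note 4 onset = 6/7b = 265.096ms

1. 0.0ms @ 0 + 88.365ms (2/7)
2. 88.365ms @ 2/7 + 88.365ms (2/7)
3. 176.73ms @ 4/7 + 88.365ms (2/7)
4. 265.096ms @ 6/7 + 88.365ms (2/7)
5. 353.461ms @ 8/7 + 88.365ms (2/7)
6. 441.826ms @ 10/7 + 88.365ms (2/7)
7. 530.191ms @ 12/7 + 88.365ms (2/7)
8. 618.557ms @ 2 + 231.959ms (3/4)
9. 850.515ms @ 11/4 + 77.32ms (1/4)
10. 927.835ms @ 3 + 309.278ms (1)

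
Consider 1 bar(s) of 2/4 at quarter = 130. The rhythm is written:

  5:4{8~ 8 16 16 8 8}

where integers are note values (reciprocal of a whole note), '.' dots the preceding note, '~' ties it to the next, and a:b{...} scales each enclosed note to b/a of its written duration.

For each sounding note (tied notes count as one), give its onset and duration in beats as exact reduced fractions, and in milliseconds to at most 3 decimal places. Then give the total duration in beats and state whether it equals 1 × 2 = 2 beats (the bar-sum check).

1) 0.0ms=0b +369.231ms=4/5b
2) 369.231ms=4/5b +92.308ms=1/5b
3) 461.538ms=1b +92.308ms=1/5b
4) 553.846ms=6/5b +184.615ms=2/5b
5) 738.462ms=8/5b +184.615ms=2/5b
Σ=2b of 2 (130bpm 2/4) — PASS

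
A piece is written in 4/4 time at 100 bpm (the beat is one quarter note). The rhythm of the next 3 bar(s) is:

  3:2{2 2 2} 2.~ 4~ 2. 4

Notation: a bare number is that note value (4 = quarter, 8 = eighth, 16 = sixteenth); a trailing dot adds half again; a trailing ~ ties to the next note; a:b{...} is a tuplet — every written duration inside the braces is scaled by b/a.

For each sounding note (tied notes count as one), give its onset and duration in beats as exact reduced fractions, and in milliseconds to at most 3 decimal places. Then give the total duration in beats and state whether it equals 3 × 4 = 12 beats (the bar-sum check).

1) 0.0ms=0b +800.0ms=4/3b
2) 800.0ms=4/3b +800.0ms=4/3b
3) 1600.0ms=8/3b +800.0ms=4/3b
4) 2400.0ms=4b +4200.0ms=7b
5) 6600.0ms=11b +600.0ms=1b
Σ=12b of 12 (100bpm 4/4) — PASS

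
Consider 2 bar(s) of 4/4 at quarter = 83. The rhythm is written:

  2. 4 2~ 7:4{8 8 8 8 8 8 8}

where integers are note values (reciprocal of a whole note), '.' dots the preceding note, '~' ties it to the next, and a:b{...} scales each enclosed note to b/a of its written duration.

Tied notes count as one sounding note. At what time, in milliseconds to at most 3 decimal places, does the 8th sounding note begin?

1. 0.0ms @ 0 + 2168.675ms (3)
2. 2168.675ms @ 3 + 722.892ms (1)
3. 2891.566ms @ 4 + 1652.324ms (16/7)
4. 4543.89ms @ 44/7 + 206.54ms (2/7)
5. 4750.43ms @ 46/7 + 206.54ms (2/7)
6. 4956.971ms @ 48/7 + 206.54ms (2/7)
7. 5163.511ms @ 50/7 + 206.54ms (2/7)
8. 5370.052ms @ 52/7 + 206.54ms (2/7)
9. 5576.592ms @ 54/7 + 206.54ms (2/7)

note 8 onset = 52/7b = 5370.052ms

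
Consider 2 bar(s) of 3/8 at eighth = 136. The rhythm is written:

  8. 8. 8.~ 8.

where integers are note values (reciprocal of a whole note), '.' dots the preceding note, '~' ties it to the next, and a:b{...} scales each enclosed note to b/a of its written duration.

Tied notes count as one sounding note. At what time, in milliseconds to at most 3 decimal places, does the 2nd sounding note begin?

1. 0.0ms @ 0 + 661.765ms (3/2)
2. 661.765ms @ 3/2 + 661.765ms (3/2)
3. 1323.529ms @ 3 + 1323.529ms (3)

note 2 onset = 3/2b = 661.765ms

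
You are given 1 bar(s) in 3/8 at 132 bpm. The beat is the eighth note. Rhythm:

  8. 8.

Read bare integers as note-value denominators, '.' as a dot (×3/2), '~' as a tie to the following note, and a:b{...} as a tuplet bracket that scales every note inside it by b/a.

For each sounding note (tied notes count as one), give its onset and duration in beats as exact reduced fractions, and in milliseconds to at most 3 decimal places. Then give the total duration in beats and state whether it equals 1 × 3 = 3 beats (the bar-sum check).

1) 0.0ms=0b +681.818ms=3/2b
2) 681.818ms=3/2b +681.818ms=3/2b
Σ=3b of 3 (132bpm 3/8) — PASS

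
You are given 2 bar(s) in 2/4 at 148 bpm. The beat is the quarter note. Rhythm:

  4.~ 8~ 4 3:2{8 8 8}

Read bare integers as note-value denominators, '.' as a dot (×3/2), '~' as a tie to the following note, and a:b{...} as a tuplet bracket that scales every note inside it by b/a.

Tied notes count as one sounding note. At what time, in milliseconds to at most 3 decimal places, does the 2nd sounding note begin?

1. 0.0ms @ 0 + 1216.216ms (3)
2. 1216.216ms @ 3 + 135.135ms (1/3)
3. 1351.351ms @ 10/3 + 135.135ms (1/3)
4. 1486.486ms @ 11/3 + 135.135ms (1/3)

note 2 onset = 3b = 1216.216ms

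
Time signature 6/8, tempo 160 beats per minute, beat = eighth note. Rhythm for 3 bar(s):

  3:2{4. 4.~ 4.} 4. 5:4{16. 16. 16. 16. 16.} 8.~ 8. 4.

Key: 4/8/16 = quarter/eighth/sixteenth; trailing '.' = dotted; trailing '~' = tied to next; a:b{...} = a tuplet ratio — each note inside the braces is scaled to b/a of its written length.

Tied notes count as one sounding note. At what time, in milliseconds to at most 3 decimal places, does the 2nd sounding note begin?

1. 0.0ms @ 0 + 750.0ms (2)
2. 750.0ms @ 2 + 1500.0ms (4)
3. 2250.0ms @ 6 + 1125.0ms (3)
4. 3375.0ms @ 9 + 225.0ms (3/5)
5. 3600.0ms @ 48/5 + 225.0ms (3/5)
6. 3825.0ms @ 51/5 + 225.0ms (3/5)
7. 4050.0ms @ 54/5 + 225.0ms (3/5)
8. 4275.0ms @ 57/5 + 225.0ms (3/5)
9. 4500.0ms @ 12 + 1125.0ms (3)
10. 5625.0ms @ 15 + 1125.0ms (3)

note 2 onset = 2b = 750.0ms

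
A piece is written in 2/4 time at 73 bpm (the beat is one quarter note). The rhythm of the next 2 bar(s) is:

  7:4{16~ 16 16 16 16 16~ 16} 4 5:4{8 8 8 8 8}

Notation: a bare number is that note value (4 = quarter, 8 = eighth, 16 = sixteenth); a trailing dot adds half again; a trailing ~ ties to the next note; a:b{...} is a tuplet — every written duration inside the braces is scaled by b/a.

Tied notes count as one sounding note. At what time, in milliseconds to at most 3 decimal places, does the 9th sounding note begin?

note 9 onset = 14/5b = 2301.37ms

1. 0.0ms @ 0 + 234.834ms (2/7)
2. 234.834ms @ 2/7 + 117.417ms (1/7)
3. 352.25ms @ 3/7 + 117.417ms (1/7)
4. 469.667ms @ 4/7 + 117.417ms (1/7)
5. 587.084ms @ 5/7 + 234.834ms (2/7)
6. 821.918ms @ 1 + 821.918ms (1)
7. 1643.836ms @ 2 + 328.767ms (2/5)
8. 1972.603ms @ 12/5 + 328.767ms (2/5)
9. 2301.37ms @ 14/5 + 328.767ms (2/5)
10. 2630.137ms @ 16/5 + 328.767ms (2/5)
11. 2958.904ms @ 18/5 + 328.767ms (2/5)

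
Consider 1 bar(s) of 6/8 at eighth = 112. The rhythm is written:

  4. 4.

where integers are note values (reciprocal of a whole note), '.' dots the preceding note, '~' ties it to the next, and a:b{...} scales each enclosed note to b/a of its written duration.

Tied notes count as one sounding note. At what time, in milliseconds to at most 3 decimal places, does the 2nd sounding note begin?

note 2 onset = 3b = 1607.143ms

1. 0.0ms @ 0 + 1607.143ms (3)
2. 1607.143ms @ 3 + 1607.143ms (3)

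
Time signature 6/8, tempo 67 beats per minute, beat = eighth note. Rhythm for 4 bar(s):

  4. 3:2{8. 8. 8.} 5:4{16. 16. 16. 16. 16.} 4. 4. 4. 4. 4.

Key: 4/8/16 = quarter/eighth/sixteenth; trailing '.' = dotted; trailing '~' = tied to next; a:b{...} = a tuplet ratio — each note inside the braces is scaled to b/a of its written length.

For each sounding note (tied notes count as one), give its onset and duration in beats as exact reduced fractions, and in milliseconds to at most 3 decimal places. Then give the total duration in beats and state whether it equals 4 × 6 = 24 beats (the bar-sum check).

1) 0.0ms=0b +2686.567ms=3b
2) 2686.567ms=3b +895.522ms=1b
3) 3582.09ms=4b +895.522ms=1b
4) 4477.612ms=5b +895.522ms=1b
5) 5373.134ms=6b +537.313ms=3/5b
6) 5910.448ms=33/5b +537.313ms=3/5b
7) 6447.761ms=36/5b +537.313ms=3/5b
8) 6985.075ms=39/5b +537.313ms=3/5b
9) 7522.388ms=42/5b +537.313ms=3/5b
10) 8059.701ms=9b +2686.567ms=3b
11) 10746.269ms=12b +2686.567ms=3b
12) 13432.836ms=15b +2686.567ms=3b
13) 16119.403ms=18b +2686.567ms=3b
14) 18805.97ms=21b +2686.567ms=3b
Σ=24b of 24 (67bpm 6/8) — PASS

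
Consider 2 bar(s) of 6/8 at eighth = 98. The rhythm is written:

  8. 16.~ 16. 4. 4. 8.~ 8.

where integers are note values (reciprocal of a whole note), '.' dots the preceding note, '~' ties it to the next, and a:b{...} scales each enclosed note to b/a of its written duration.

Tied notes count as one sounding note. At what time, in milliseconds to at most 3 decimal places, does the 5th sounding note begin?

1. 0.0ms @ 0 + 918.367ms (3/2)
2. 918.367ms @ 3/2 + 918.367ms (3/2)
3. 1836.735ms @ 3 + 1836.735ms (3)
4. 3673.469ms @ 6 + 1836.735ms (3)
5. 5510.204ms @ 9 + 1836.735ms (3)

note 5 onset = 9b = 5510.204ms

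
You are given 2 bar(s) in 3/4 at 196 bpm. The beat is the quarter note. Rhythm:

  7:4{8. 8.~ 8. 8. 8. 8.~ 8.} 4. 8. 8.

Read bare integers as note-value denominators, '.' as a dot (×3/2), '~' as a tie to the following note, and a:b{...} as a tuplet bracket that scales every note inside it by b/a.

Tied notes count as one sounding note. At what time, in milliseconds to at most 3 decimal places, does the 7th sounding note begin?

1. 0.0ms @ 0 + 131.195ms (3/7)
2. 131.195ms @ 3/7 + 262.391ms (6/7)
3. 393.586ms @ 9/7 + 131.195ms (3/7)
4. 524.781ms @ 12/7 + 131.195ms (3/7)
5. 655.977ms @ 15/7 + 262.391ms (6/7)
6. 918.367ms @ 3 + 459.184ms (3/2)
7. 1377.551ms @ 9/2 + 229.592ms (3/4)
8. 1607.143ms @ 21/4 + 229.592ms (3/4)

note 7 onset = 9/2b = 1377.551ms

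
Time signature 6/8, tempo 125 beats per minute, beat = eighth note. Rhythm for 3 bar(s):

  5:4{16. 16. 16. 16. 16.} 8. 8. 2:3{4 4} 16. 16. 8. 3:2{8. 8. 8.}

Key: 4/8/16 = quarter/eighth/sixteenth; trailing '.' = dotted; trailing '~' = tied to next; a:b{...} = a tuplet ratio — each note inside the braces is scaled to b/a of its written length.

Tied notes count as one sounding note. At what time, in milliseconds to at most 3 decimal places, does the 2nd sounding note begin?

note 2 onset = 3/5b = 288.0ms

1. 0.0ms @ 0 + 288.0ms (3/5)
2. 288.0ms @ 3/5 + 288.0ms (3/5)
3. 576.0ms @ 6/5 + 288.0ms (3/5)
4. 864.0ms @ 9/5 + 288.0ms (3/5)
5. 1152.0ms @ 12/5 + 288.0ms (3/5)
6. 1440.0ms @ 3 + 720.0ms (3/2)
7. 2160.0ms @ 9/2 + 720.0ms (3/2)
8. 2880.0ms @ 6 + 1440.0ms (3)
9. 4320.0ms @ 9 + 1440.0ms (3)
10. 5760.0ms @ 12 + 360.0ms (3/4)
11. 6120.0ms @ 51/4 + 360.0ms (3/4)
12. 6480.0ms @ 27/2 + 720.0ms (3/2)
13. 7200.0ms @ 15 + 480.0ms (1)
14. 7680.0ms @ 16 + 480.0ms (1)
15. 8160.0ms @ 17 + 480.0ms (1)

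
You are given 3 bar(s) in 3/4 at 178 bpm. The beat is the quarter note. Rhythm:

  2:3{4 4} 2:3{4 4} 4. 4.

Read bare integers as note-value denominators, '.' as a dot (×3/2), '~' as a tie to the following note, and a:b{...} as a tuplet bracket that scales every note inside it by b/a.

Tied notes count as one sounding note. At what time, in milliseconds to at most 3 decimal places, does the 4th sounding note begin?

note 4 onset = 9/2b = 1516.854ms

1. 0.0ms @ 0 + 505.618ms (3/2)
2. 505.618ms @ 3/2 + 505.618ms (3/2)
3. 1011.236ms @ 3 + 505.618ms (3/2)
4. 1516.854ms @ 9/2 + 505.618ms (3/2)
5. 2022.472ms @ 6 + 505.618ms (3/2)
6. 2528.09ms @ 15/2 + 505.618ms (3/2)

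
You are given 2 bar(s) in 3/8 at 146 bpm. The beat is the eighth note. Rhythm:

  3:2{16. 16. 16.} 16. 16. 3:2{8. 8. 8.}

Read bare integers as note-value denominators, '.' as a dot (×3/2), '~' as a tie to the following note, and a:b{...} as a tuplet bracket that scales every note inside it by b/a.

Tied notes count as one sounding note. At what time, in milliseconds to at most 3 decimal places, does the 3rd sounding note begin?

note 3 onset = 1b = 410.959ms

1. 0.0ms @ 0 + 205.479ms (1/2)
2. 205.479ms @ 1/2 + 205.479ms (1/2)
3. 410.959ms @ 1 + 205.479ms (1/2)
4. 616.438ms @ 3/2 + 308.219ms (3/4)
5. 924.658ms @ 9/4 + 308.219ms (3/4)
6. 1232.877ms @ 3 + 410.959ms (1)
7. 1643.836ms @ 4 + 410.959ms (1)
8. 2054.795ms @ 5 + 410.959ms (1)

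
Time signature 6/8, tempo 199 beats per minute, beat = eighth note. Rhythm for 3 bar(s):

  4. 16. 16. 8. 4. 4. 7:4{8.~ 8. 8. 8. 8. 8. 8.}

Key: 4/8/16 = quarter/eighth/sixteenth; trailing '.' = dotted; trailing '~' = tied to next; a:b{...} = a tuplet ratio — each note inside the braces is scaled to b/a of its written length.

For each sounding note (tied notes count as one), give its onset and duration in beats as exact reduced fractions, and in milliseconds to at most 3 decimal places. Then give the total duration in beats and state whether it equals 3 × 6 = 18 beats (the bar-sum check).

1) 0.0ms=0b +904.523ms=3b
2) 904.523ms=3b +226.131ms=3/4b
3) 1130.653ms=15/4b +226.131ms=3/4b
4) 1356.784ms=9/2b +452.261ms=3/2b
5) 1809.045ms=6b +904.523ms=3b
6) 2713.568ms=9b +904.523ms=3b
7) 3618.09ms=12b +516.87ms=12/7b
8) 4134.961ms=96/7b +258.435ms=6/7b
9) 4393.396ms=102/7b +258.435ms=6/7b
10) 4651.831ms=108/7b +258.435ms=6/7b
11) 4910.266ms=114/7b +258.435ms=6/7b
12) 5168.701ms=120/7b +258.435ms=6/7b
Σ=18b of 18 (199bpm 6/8) — PASS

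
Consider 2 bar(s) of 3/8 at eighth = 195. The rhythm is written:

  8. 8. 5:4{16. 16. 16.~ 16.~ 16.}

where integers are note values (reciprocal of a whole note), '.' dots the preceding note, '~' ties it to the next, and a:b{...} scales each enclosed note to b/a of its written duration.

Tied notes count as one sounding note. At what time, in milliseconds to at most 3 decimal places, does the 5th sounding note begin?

1. 0.0ms @ 0 + 461.538ms (3/2)
2. 461.538ms @ 3/2 + 461.538ms (3/2)
3. 923.077ms @ 3 + 184.615ms (3/5)
4. 1107.692ms @ 18/5 + 184.615ms (3/5)
5. 1292.308ms @ 21/5 + 553.846ms (9/5)

note 5 onset = 21/5b = 1292.308ms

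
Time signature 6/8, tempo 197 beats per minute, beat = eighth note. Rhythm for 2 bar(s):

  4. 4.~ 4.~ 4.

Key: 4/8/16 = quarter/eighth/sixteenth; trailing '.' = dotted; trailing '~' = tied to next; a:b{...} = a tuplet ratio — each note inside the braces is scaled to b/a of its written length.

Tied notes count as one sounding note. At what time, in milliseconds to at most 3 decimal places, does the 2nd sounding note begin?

note 2 onset = 3b = 913.706ms

1. 0.0ms @ 0 + 913.706ms (3)
2. 913.706ms @ 3 + 2741.117ms (9)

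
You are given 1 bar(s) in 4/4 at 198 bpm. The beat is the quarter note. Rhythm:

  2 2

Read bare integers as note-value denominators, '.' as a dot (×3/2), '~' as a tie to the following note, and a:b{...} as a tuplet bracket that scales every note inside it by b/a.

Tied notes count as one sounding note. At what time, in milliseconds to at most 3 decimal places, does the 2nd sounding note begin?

1. 0.0ms @ 0 + 606.061ms (2)
2. 606.061ms @ 2 + 606.061ms (2)

note 2 onset = 2b = 606.061ms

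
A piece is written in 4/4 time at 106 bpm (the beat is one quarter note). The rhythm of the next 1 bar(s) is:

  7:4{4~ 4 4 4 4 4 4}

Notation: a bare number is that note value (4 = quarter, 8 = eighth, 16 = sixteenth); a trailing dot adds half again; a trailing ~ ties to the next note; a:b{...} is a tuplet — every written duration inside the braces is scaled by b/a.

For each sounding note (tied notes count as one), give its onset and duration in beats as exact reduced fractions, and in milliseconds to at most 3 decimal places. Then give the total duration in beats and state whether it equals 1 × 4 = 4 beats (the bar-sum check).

1) 0.0ms=0b +646.9ms=8/7b
2) 646.9ms=8/7b +323.45ms=4/7b
3) 970.35ms=12/7b +323.45ms=4/7b
4) 1293.801ms=16/7b +323.45ms=4/7b
5) 1617.251ms=20/7b +323.45ms=4/7b
6) 1940.701ms=24/7b +323.45ms=4/7b
Σ=4b of 4 (106bpm 4/4) — PASS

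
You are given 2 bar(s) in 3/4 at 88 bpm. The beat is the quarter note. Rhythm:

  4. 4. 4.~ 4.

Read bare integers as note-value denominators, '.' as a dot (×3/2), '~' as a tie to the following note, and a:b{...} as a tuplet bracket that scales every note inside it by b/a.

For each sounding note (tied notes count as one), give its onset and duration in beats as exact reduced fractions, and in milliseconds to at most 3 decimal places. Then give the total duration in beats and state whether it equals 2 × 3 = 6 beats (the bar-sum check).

1) 0.0ms=0b +1022.727ms=3/2b
2) 1022.727ms=3/2b +1022.727ms=3/2b
3) 2045.455ms=3b +2045.455ms=3b
Σ=6b of 6 (88bpm 3/4) — PASS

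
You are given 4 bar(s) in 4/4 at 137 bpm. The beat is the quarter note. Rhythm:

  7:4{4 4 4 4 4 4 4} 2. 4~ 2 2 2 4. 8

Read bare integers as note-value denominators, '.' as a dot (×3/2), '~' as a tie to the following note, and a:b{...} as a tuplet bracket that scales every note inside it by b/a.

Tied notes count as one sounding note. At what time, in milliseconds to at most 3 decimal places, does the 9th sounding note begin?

1. 0.0ms @ 0 + 250.261ms (4/7)
2. 250.261ms @ 4/7 + 250.261ms (4/7)
3. 500.521ms @ 8/7 + 250.261ms (4/7)
4. 750.782ms @ 12/7 + 250.261ms (4/7)
5. 1001.043ms @ 16/7 + 250.261ms (4/7)
6. 1251.303ms @ 20/7 + 250.261ms (4/7)
7. 1501.564ms @ 24/7 + 250.261ms (4/7)
8. 1751.825ms @ 4 + 1313.869ms (3)
9. 3065.693ms @ 7 + 1313.869ms (3)
10. 4379.562ms @ 10 + 875.912ms (2)
11. 5255.474ms @ 12 + 875.912ms (2)
12. 6131.387ms @ 14 + 656.934ms (3/2)
13. 6788.321ms @ 31/2 + 218.978ms (1/2)

note 9 onset = 7b = 3065.693ms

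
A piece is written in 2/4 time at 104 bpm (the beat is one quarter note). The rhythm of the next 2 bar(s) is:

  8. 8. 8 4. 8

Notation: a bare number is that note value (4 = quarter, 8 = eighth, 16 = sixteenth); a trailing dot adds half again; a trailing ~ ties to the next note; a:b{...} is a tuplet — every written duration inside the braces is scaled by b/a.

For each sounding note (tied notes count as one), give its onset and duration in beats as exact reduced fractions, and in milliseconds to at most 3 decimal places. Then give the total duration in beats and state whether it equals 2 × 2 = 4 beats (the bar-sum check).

1) 0.0ms=0b +432.692ms=3/4b
2) 432.692ms=3/4b +432.692ms=3/4b
3) 865.385ms=3/2b +288.462ms=1/2b
4) 1153.846ms=2b +865.385ms=3/2b
5) 2019.231ms=7/2b +288.462ms=1/2b
Σ=4b of 4 (104bpm 2/4) — PASS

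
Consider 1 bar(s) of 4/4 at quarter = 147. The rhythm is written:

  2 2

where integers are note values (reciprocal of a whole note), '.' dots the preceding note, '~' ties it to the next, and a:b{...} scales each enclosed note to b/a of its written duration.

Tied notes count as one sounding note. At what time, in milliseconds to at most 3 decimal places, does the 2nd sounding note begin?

note 2 onset = 2b = 816.327ms

1. 0.0ms @ 0 + 816.327ms (2)
2. 816.327ms @ 2 + 816.327ms (2)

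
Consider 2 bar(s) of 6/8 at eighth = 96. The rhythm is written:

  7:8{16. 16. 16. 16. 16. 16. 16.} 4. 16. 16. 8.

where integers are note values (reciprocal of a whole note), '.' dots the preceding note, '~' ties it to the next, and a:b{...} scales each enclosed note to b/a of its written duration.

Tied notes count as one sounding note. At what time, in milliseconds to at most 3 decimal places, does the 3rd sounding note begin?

1. 0.0ms @ 0 + 535.714ms (6/7)
2. 535.714ms @ 6/7 + 535.714ms (6/7)
3. 1071.429ms @ 12/7 + 535.714ms (6/7)
4. 1607.143ms @ 18/7 + 535.714ms (6/7)
5. 2142.857ms @ 24/7 + 535.714ms (6/7)
6. 2678.571ms @ 30/7 + 535.714ms (6/7)
7. 3214.286ms @ 36/7 + 535.714ms (6/7)
8. 3750.0ms @ 6 + 1875.0ms (3)
9. 5625.0ms @ 9 + 468.75ms (3/4)
10. 6093.75ms @ 39/4 + 468.75ms (3/4)
11. 6562.5ms @ 21/2 + 937.5ms (3/2)

note 3 onset = 12/7b = 1071.429ms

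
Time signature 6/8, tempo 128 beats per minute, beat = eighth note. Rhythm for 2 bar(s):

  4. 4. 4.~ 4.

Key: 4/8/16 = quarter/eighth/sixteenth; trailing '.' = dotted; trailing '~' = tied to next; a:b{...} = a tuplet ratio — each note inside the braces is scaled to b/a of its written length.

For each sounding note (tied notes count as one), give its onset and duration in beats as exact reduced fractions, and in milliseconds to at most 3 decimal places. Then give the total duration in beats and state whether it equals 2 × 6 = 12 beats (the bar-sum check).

1) 0.0ms=0b +1406.25ms=3b
2) 1406.25ms=3b +1406.25ms=3b
3) 2812.5ms=6b +2812.5ms=6b
Σ=12b of 12 (128bpm 6/8) — PASS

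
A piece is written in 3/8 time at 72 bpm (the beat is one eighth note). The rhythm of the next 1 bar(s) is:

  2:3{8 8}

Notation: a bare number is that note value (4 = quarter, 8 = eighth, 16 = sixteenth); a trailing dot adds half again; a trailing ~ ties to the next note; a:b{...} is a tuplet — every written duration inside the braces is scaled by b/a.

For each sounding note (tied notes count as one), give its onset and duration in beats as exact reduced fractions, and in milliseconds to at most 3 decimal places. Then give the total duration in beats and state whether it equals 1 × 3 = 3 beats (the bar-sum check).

1) 0.0ms=0b +1250.0ms=3/2b
2) 1250.0ms=3/2b +1250.0ms=3/2b
Σ=3b of 3 (72bpm 3/8) — PASS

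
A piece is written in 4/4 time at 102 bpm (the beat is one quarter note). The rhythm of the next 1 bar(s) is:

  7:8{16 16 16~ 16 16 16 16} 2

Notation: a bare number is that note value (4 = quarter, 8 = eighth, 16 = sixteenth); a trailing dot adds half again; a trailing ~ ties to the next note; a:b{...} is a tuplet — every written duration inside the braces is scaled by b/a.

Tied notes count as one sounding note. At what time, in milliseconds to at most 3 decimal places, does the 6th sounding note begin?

1. 0.0ms @ 0 + 168.067ms (2/7)
2. 168.067ms @ 2/7 + 168.067ms (2/7)
3. 336.134ms @ 4/7 + 336.134ms (4/7)
4. 672.269ms @ 8/7 + 168.067ms (2/7)
5. 840.336ms @ 10/7 + 168.067ms (2/7)
6. 1008.403ms @ 12/7 + 168.067ms (2/7)
7. 1176.471ms @ 2 + 1176.471ms (2)

note 6 onset = 12/7b = 1008.403ms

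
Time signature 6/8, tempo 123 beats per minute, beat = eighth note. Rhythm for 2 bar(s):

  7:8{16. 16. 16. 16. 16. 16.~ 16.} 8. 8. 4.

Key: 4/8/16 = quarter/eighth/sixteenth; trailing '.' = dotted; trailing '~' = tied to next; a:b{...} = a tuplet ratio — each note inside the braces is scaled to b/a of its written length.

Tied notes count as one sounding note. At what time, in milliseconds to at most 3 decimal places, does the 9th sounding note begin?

note 9 onset = 9b = 4390.244ms

1. 0.0ms @ 0 + 418.118ms (6/7)
2. 418.118ms @ 6/7 + 418.118ms (6/7)
3. 836.237ms @ 12/7 + 418.118ms (6/7)
4. 1254.355ms @ 18/7 + 418.118ms (6/7)
5. 1672.474ms @ 24/7 + 418.118ms (6/7)
6. 2090.592ms @ 30/7 + 836.237ms (12/7)
7. 2926.829ms @ 6 + 731.707ms (3/2)
8. 3658.537ms @ 15/2 + 731.707ms (3/2)
9. 4390.244ms @ 9 + 1463.415ms (3)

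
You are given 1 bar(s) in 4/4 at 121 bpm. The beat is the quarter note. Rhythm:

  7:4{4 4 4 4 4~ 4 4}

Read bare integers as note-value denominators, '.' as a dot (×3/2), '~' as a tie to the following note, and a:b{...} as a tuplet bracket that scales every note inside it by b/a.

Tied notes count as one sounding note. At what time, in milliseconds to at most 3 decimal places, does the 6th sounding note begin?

1. 0.0ms @ 0 + 283.353ms (4/7)
2. 283.353ms @ 4/7 + 283.353ms (4/7)
3. 566.706ms @ 8/7 + 283.353ms (4/7)
4. 850.059ms @ 12/7 + 283.353ms (4/7)
5. 1133.412ms @ 16/7 + 566.706ms (8/7)
6. 1700.118ms @ 24/7 + 283.353ms (4/7)

note 6 onset = 24/7b = 1700.118ms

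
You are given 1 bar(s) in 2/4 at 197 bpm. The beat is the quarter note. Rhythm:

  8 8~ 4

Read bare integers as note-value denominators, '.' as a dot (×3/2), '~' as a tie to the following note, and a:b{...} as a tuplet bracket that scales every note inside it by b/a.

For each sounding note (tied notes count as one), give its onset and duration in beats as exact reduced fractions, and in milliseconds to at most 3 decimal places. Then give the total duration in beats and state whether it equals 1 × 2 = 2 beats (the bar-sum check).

1) 0.0ms=0b +152.284ms=1/2b
2) 152.284ms=1/2b +456.853ms=3/2b
Σ=2b of 2 (197bpm 2/4) — PASS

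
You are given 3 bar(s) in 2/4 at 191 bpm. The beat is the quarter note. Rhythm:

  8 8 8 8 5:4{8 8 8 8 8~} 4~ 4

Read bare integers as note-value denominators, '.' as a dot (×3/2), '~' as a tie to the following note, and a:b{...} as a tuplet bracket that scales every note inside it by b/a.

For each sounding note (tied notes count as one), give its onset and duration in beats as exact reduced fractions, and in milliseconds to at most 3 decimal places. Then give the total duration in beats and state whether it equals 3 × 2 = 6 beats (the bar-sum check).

1) 0.0ms=0b +157.068ms=1/2b
2) 157.068ms=1/2b +157.068ms=1/2b
3) 314.136ms=1b +157.068ms=1/2b
4) 471.204ms=3/2b +157.068ms=1/2b
5) 628.272ms=2b +125.654ms=2/5b
6) 753.927ms=12/5b +125.654ms=2/5b
7) 879.581ms=14/5b +125.654ms=2/5b
8) 1005.236ms=16/5b +125.654ms=2/5b
9) 1130.89ms=18/5b +753.927ms=12/5b
Σ=6b of 6 (191bpm 2/4) — PASS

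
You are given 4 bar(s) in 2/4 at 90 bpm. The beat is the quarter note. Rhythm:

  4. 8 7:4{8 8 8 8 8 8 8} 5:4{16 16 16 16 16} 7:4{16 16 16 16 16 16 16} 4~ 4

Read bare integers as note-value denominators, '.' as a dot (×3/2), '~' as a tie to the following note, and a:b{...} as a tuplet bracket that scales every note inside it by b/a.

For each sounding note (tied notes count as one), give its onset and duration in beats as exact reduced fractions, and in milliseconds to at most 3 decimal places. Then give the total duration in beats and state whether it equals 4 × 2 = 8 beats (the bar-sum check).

1) 0.0ms=0b +1000.0ms=3/2b
2) 1000.0ms=3/2b +333.333ms=1/2b
3) 1333.333ms=2b +190.476ms=2/7b
4) 1523.81ms=16/7b +190.476ms=2/7b
5) 1714.286ms=18/7b +190.476ms=2/7b
6) 1904.762ms=20/7b +190.476ms=2/7b
7) 2095.238ms=22/7b +190.476ms=2/7b
8) 2285.714ms=24/7b +190.476ms=2/7b
9) 2476.19ms=26/7b +190.476ms=2/7b
10) 2666.667ms=4b +133.333ms=1/5b
11) 2800.0ms=21/5b +133.333ms=1/5b
12) 2933.333ms=22/5b +133.333ms=1/5b
13) 3066.667ms=23/5b +133.333ms=1/5b
14) 3200.0ms=24/5b +133.333ms=1/5b
15) 3333.333ms=5b +95.238ms=1/7b
16) 3428.571ms=36/7b +95.238ms=1/7b
17) 3523.81ms=37/7b +95.238ms=1/7b
18) 3619.048ms=38/7b +95.238ms=1/7b
19) 3714.286ms=39/7b +95.238ms=1/7b
20) 3809.524ms=40/7b +95.238ms=1/7b
21) 3904.762ms=41/7b +95.238ms=1/7b
22) 4000.0ms=6b +1333.333ms=2b
Σ=8b of 8 (90bpm 2/4) — PASS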